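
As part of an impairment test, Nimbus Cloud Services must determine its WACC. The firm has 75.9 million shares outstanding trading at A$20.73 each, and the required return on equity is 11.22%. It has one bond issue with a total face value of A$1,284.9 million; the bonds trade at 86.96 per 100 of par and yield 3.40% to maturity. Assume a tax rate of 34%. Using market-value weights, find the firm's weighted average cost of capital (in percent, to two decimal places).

7.49%

Market value of equity E = 20.73 × 75.9m = 1573.407m. Market value of debt D = 1284.9m × 86.96/100 = 1117.34904m.
Total capital V = 1573.407 + 1117.34904 = 2690.75604.
Equity: weight = 1573.407/2690.75604 = 0.5847; cost = 11.22%.
Bonds outstanding: weight = 1117.34904/2690.75604 = 0.4153; after-tax cost = 3.4% × (1 − 34%) = 2.2440%.
WACC = 0.5847 × 11.2200% + 0.4153 × 2.2440% = 7.4927%.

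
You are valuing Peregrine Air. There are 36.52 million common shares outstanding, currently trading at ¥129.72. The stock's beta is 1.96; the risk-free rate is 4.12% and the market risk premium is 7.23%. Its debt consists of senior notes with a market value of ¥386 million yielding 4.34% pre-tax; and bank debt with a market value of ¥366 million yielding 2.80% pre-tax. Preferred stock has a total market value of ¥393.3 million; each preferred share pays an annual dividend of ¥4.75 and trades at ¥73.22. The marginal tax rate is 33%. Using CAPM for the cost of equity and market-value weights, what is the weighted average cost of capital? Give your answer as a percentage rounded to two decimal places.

15.47%

Cost of equity via CAPM: Re = 4.12% + 1.96 × 7.23% = 18.2908%.
Cost of preferred: Rp = 4.75 / 73.22 = 6.4873%.
Market value of equity E = 129.72 × 36.52m = 4737.3744m.
Total capital V = 4737.3744 + 393.3 + 386 + 366 = 5882.6744.
Equity: weight = 4737.3744/5882.6744 = 0.8053; cost = 18.2908%.
Preferred: weight = 393.3/5882.6744 = 0.0669; cost = 6.4873%.
Senior notes: weight = 386/5882.6744 = 0.0656; after-tax cost = 4.34% × (1 − 33%) = 2.9078%.
Bank debt: weight = 366/5882.6744 = 0.0622; after-tax cost = 2.8% × (1 − 33%) = 1.8760%.
WACC = 0.8053 × 18.2908% + 0.0669 × 6.4873% + 0.0656 × 2.9078% + 0.0622 × 1.8760% = 15.4710%.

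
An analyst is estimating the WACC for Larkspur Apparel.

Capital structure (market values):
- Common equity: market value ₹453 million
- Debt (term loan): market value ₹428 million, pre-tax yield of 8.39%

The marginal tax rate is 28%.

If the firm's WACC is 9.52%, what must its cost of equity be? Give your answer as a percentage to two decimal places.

12.81%

Total capital V = 453 + 428 = 881.
Equity weight = 453/881 = 0.5142.
Term loan weight = 428/881 = 0.4858.
Debt contribution = 0.4858 × 8.39% × (1 − 28%) = 2.9347%.
Required equity contribution = 9.52% − 2.9347% = 6.5853%.
Re = 6.5853% / 0.5142 = 12.8072%.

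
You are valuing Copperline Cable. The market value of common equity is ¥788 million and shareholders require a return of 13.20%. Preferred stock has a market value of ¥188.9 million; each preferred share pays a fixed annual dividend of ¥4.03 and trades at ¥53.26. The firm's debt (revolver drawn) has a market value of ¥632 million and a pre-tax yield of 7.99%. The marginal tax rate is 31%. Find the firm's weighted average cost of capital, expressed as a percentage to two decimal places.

9.52%

Cost of preferred: Rp = 4.03 / 53.26 = 7.5667%.
Total capital V = 788 + 188.9 + 632 = 1608.9.
Equity: weight = 788/1608.9 = 0.4898; cost = 13.2%.
Preferred: weight = 188.9/1608.9 = 0.1174; cost = 7.5667%.
Revolver drawn: weight = 632/1608.9 = 0.3928; after-tax cost = 7.99% × (1 − 31%) = 5.5131%.
WACC = 0.4898 × 13.2000% + 0.1174 × 7.5667% + 0.3928 × 5.5131% = 9.5191%.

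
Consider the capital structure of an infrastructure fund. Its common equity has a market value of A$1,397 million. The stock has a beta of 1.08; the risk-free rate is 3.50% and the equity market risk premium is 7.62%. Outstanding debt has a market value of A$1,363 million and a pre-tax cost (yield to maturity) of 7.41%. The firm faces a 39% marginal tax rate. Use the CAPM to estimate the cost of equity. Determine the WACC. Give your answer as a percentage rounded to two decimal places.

Cost of equity via CAPM: Re = 3.5% + 1.08 × 7.62% = 11.7296%.
Total capital V = 1397 + 1363 = 2760.
Equity: weight = 1397/2760 = 0.5062; cost = 11.7296%.
Debt: weight = 1363/2760 = 0.4938; after-tax cost = 7.41% × (1 − 39%) = 4.5201%.
WACC = 0.5062 × 11.7296% + 0.4938 × 4.5201% = 8.1693%.

8.17%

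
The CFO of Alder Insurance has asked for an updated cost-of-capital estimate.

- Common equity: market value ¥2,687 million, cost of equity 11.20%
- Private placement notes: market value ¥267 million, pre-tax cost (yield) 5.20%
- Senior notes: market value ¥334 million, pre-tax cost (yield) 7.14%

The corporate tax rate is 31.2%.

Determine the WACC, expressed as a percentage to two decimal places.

Total capital V = 2687 + 267 + 334 = 3288.
Equity: weight = 2687/3288 = 0.8172; cost = 11.2%.
Private placement notes: weight = 267/3288 = 0.0812; after-tax cost = 5.2% × (1 − 31.2%) = 3.5776%.
Senior notes: weight = 334/3288 = 0.1016; after-tax cost = 7.14% × (1 − 31.2%) = 4.9123%.
WACC = 0.8172 × 11.2000% + 0.0812 × 3.5776% + 0.1016 × 4.9123% = 9.9423%.

9.94%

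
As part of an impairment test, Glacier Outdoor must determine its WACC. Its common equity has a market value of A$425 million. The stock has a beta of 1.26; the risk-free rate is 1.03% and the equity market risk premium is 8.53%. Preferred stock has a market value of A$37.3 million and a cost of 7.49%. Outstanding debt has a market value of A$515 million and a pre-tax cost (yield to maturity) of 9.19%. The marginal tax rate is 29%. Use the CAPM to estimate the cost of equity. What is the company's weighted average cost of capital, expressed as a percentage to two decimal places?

8.85%

Cost of equity via CAPM: Re = 1.03% + 1.26 × 8.53% = 11.7778%.
Total capital V = 425 + 37.3 + 515 = 977.3.
Equity: weight = 425/977.3 = 0.4349; cost = 11.7778%.
Preferred: weight = 37.3/977.3 = 0.0382; cost = 7.49%.
Debt: weight = 515/977.3 = 0.5270; after-tax cost = 9.19% × (1 − 29%) = 6.5249%.
WACC = 0.4349 × 11.7778% + 0.0382 × 7.4900% + 0.5270 × 6.5249% = 8.8461%.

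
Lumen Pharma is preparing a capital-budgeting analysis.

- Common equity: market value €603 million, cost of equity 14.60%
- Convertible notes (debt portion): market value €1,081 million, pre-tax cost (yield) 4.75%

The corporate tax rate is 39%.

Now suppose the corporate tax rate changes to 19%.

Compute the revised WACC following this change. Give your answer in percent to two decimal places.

7.70%

After the change:
Total capital V = 603 + 1081 = 1684.
Equity: weight = 603/1684 = 0.3581; cost = 14.6%.
Convertible notes (debt portion): weight = 1081/1684 = 0.6419; after-tax cost = 4.75% × (1 − 19%) = 3.8475%.
WACC = 0.3581 × 14.6000% + 0.6419 × 3.8475% = 7.6977%.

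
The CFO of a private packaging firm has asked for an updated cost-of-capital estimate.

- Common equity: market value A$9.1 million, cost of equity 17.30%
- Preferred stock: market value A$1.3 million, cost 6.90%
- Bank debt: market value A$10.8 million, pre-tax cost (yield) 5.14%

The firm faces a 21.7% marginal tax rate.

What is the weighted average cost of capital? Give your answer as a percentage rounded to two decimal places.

9.90%

Total capital V = 9.1 + 1.3 + 10.8 = 21.2.
Equity: weight = 9.1/21.2 = 0.4292; cost = 17.3%.
Preferred: weight = 1.3/21.2 = 0.0613; cost = 6.9%.
Bank debt: weight = 10.8/21.2 = 0.5094; after-tax cost = 5.14% × (1 − 21.7%) = 4.0246%.
WACC = 0.4292 × 17.3000% + 0.0613 × 6.9000% + 0.5094 × 4.0246% = 9.8993%.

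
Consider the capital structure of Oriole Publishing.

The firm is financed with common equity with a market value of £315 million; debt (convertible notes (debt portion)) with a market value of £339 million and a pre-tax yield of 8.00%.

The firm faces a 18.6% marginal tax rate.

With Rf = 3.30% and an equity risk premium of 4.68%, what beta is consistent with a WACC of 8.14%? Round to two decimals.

Total capital V = 315 + 339 = 654.
Equity weight = 315/654 = 0.4817.
Convertible notes (debt portion) weight = 339/654 = 0.5183.
Debt contribution = 0.5183 × 8% × (1 − 18.6%) = 3.3755%.
Required equity contribution = 8.14% − 3.3755% = 4.7645%  ⇒  Re = 9.8920%.
CAPM: 9.8920% = 3.3% + β × 4.68%  ⇒  β = 1.4086.

1.41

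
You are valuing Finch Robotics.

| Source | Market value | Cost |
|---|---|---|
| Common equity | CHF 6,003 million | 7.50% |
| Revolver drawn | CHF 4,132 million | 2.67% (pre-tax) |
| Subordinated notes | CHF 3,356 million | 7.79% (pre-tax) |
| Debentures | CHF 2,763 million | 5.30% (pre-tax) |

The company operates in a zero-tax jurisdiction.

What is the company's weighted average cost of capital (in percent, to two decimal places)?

Total capital V = 6003 + 4132 + 3356 + 2763 = 16254.
Equity: weight = 6003/16254 = 0.3693; cost = 7.5%.
Revolver drawn: weight = 4132/16254 = 0.2542; after-tax cost = 2.67% × (1 − 0%) = 2.6700%.
Subordinated notes: weight = 3356/16254 = 0.2065; after-tax cost = 7.79% × (1 − 0%) = 7.7900%.
Debentures: weight = 2763/16254 = 0.1700; after-tax cost = 5.3% × (1 − 0%) = 5.3000%.
WACC = 0.3693 × 7.5000% + 0.2542 × 2.6700% + 0.2065 × 7.7900% + 0.1700 × 5.3000% = 5.9580%.

5.96%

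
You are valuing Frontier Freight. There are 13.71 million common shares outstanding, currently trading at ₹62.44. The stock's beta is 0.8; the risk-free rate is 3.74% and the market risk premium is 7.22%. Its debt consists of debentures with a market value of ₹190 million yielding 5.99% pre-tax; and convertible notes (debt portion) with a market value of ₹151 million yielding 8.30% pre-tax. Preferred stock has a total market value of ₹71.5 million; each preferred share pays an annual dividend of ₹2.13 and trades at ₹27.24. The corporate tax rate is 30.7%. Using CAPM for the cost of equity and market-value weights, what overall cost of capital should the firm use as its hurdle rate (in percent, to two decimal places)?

8.17%

Cost of equity via CAPM: Re = 3.74% + 0.8 × 7.22% = 9.5160%.
Cost of preferred: Rp = 2.13 / 27.24 = 7.8194%.
Market value of equity E = 62.44 × 13.71m = 856.0524m.
Total capital V = 856.0524 + 71.5 + 190 + 151 = 1268.5524.
Equity: weight = 856.0524/1268.5524 = 0.6748; cost = 9.516%.
Preferred: weight = 71.5/1268.5524 = 0.0564; cost = 7.8194%.
Debentures: weight = 190/1268.5524 = 0.1498; after-tax cost = 5.99% × (1 − 30.7%) = 4.1511%.
Convertible notes (debt portion): weight = 151/1268.5524 = 0.1190; after-tax cost = 8.3% × (1 − 30.7%) = 5.7519%.
WACC = 0.6748 × 9.5160% + 0.0564 × 7.8194% + 0.1498 × 4.1511% + 0.1190 × 5.7519% = 8.1688%.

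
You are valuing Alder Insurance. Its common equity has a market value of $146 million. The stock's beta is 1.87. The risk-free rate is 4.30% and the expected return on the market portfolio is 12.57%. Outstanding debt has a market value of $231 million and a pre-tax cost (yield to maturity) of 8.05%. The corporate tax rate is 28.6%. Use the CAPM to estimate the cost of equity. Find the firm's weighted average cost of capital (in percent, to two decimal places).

Market risk premium = 12.57% − 4.3% = 8.27%.
Cost of equity via CAPM: Re = 4.3% + 1.87 × 8.27% = 19.7649%.
Total capital V = 146 + 231 = 377.
Equity: weight = 146/377 = 0.3873; cost = 19.7649%.
Debt: weight = 231/377 = 0.6127; after-tax cost = 8.05% × (1 − 28.6%) = 5.7477%.
WACC = 0.3873 × 19.7649% + 0.6127 × 5.7477% = 11.1761%.

11.18%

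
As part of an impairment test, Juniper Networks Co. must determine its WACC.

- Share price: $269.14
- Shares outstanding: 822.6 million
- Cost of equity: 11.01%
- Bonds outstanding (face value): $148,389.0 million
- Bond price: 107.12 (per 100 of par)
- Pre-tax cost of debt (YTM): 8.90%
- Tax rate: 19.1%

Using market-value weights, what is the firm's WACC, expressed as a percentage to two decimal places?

9.42%

Market value of equity E = 269.14 × 822.6m = 221394.564m. Market value of debt D = 148389m × 107.12/100 = 158954.2968m.
Total capital V = 221394.564 + 158954.2968 = 380348.8608.
Equity: weight = 221394.564/380348.8608 = 0.5821; cost = 11.01%.
Bonds outstanding: weight = 158954.2968/380348.8608 = 0.4179; after-tax cost = 8.9% × (1 − 19.1%) = 7.2001%.
WACC = 0.5821 × 11.0100% + 0.4179 × 7.2001% = 9.4178%.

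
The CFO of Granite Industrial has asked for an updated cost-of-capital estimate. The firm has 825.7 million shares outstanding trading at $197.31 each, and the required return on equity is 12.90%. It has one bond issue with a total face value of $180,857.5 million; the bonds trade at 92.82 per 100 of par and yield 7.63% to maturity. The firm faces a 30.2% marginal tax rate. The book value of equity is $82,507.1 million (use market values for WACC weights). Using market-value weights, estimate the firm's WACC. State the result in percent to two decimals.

9.06%

Market value of equity E = 197.31 × 825.7m = 162918.867m. Market value of debt D = 180857.5m × 92.82/100 = 167871.9315m.
Total capital V = 162918.867 + 167871.9315 = 330790.7985.
Equity: weight = 162918.867/330790.7985 = 0.4925; cost = 12.9%.
Bonds outstanding: weight = 167871.9315/330790.7985 = 0.5075; after-tax cost = 7.63% × (1 − 30.2%) = 5.3257%.
WACC = 0.4925 × 12.9000% + 0.5075 × 5.3257% = 9.0562%.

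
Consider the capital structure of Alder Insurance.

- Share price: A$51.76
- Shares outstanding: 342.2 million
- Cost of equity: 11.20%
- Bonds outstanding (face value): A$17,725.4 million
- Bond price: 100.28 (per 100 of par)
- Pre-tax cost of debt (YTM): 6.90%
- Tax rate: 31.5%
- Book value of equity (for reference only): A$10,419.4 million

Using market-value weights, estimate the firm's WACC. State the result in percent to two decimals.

Market value of equity E = 51.76 × 342.2m = 17712.272m. Market value of debt D = 17725.4m × 100.28/100 = 17775.03112m.
Total capital V = 17712.272 + 17775.03112 = 35487.30312.
Equity: weight = 17712.272/35487.30312 = 0.4991; cost = 11.2%.
Bonds outstanding: weight = 17775.03112/35487.30312 = 0.5009; after-tax cost = 6.9% × (1 − 31.5%) = 4.7265%.
WACC = 0.4991 × 11.2000% + 0.5009 × 4.7265% = 7.9575%.

7.96%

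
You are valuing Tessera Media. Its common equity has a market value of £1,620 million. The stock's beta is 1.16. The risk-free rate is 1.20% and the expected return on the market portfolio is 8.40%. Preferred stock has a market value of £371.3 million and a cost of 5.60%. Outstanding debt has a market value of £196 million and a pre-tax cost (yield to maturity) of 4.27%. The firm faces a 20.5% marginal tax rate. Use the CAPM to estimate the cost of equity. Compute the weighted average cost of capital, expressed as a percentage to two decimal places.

Market risk premium = 8.4% − 1.2% = 7.2%.
Cost of equity via CAPM: Re = 1.2% + 1.16 × 7.2% = 9.5520%.
Total capital V = 1620 + 371.3 + 196 = 2187.3.
Equity: weight = 1620/2187.3 = 0.7406; cost = 9.552%.
Preferred: weight = 371.3/2187.3 = 0.1698; cost = 5.6%.
Debt: weight = 196/2187.3 = 0.0896; after-tax cost = 4.27% × (1 − 20.5%) = 3.3946%.
WACC = 0.7406 × 9.5520% + 0.1698 × 5.6000% + 0.0896 × 3.3946% = 8.3294%.

8.33%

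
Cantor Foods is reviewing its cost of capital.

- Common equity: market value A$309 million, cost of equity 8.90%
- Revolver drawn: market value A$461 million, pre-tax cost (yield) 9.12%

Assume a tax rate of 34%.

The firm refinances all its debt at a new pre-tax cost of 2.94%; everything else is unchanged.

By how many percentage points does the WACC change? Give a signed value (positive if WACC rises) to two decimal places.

-2.44 pp

Current WACC:
Total capital V = 309 + 461 = 770.
Equity: weight = 309/770 = 0.4013; cost = 8.9%.
Revolver drawn: weight = 461/770 = 0.5987; after-tax cost = 9.12% × (1 − 34%) = 6.0192%.
WACC = 0.4013 × 8.9000% + 0.5987 × 6.0192% = 7.1753%.
After the change:
Total capital V = 309 + 461 = 770.
Equity: weight = 309/770 = 0.4013; cost = 8.9%.
Revolver drawn: weight = 461/770 = 0.5987; after-tax cost = 2.94% × (1 − 34%) = 1.9404%.
WACC = 0.4013 × 8.9000% + 0.5987 × 1.9404% = 4.7333%.
Change in WACC = 4.7333% − 7.1753% = -2.4420 pp.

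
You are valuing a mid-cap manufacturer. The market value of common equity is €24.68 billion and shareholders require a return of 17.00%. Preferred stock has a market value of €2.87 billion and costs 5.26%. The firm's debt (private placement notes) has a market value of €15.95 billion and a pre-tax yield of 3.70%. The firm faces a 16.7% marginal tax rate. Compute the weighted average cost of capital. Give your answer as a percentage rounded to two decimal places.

11.12%

Total capital V = 24.68 + 2.87 + 15.95 = 43.5.
Equity: weight = 24.68/43.5 = 0.5674; cost = 17%.
Preferred: weight = 2.87/43.5 = 0.0660; cost = 5.26%.
Private placement notes: weight = 15.95/43.5 = 0.3667; after-tax cost = 3.7% × (1 − 16.7%) = 3.0821%.
WACC = 0.5674 × 17.0000% + 0.0660 × 5.2600% + 0.3667 × 3.0821% = 11.1222%.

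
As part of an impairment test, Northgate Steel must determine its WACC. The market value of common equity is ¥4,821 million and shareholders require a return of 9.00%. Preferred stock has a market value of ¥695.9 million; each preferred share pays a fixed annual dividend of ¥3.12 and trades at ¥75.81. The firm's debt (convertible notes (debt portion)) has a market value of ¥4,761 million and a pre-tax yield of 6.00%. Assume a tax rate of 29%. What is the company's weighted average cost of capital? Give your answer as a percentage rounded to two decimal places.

6.47%

Cost of preferred: Rp = 3.12 / 75.81 = 4.1156%.
Total capital V = 4821 + 695.9 + 4761 = 10277.9.
Equity: weight = 4821/10277.9 = 0.4691; cost = 9%.
Preferred: weight = 695.9/10277.9 = 0.0677; cost = 4.1156%.
Convertible notes (debt portion): weight = 4761/10277.9 = 0.4632; after-tax cost = 6% × (1 − 29%) = 4.2600%.
WACC = 0.4691 × 9.0000% + 0.0677 × 4.1156% + 0.4632 × 4.2600% = 6.4736%.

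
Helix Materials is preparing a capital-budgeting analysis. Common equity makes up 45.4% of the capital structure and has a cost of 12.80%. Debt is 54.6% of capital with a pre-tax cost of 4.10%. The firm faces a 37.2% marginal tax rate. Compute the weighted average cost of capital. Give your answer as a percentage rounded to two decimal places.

7.22%

After-tax cost of debt = 4.1% × (1 − 37.2%) = 2.5748%.
WACC = 0.454 × 12.8000% + 0.546 × 2.5748% = 7.2170%.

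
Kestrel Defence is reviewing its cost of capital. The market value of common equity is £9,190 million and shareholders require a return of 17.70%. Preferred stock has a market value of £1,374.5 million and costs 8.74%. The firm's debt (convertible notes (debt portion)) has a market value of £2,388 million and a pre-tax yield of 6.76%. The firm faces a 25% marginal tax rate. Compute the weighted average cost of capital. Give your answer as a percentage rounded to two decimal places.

Total capital V = 9190 + 1374.5 + 2388 = 12952.5.
Equity: weight = 9190/12952.5 = 0.7095; cost = 17.7%.
Preferred: weight = 1374.5/12952.5 = 0.1061; cost = 8.74%.
Convertible notes (debt portion): weight = 2388/12952.5 = 0.1844; after-tax cost = 6.76% × (1 − 25%) = 5.0700%.
WACC = 0.7095 × 17.7000% + 0.1061 × 8.7400% + 0.1844 × 5.0700% = 14.4206%.

14.42%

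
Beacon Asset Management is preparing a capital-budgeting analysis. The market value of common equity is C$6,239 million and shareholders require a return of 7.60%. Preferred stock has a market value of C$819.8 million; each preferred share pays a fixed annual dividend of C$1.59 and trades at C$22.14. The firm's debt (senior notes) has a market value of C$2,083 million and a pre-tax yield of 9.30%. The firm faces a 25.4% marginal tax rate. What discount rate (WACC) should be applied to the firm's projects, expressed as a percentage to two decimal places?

Cost of preferred: Rp = 1.59 / 22.14 = 7.1816%.
Total capital V = 6239 + 819.8 + 2083 = 9141.8.
Equity: weight = 6239/9141.8 = 0.6825; cost = 7.6%.
Preferred: weight = 819.8/9141.8 = 0.0897; cost = 7.1816%.
Senior notes: weight = 2083/9141.8 = 0.2279; after-tax cost = 9.3% × (1 − 25.4%) = 6.9378%.
WACC = 0.6825 × 7.6000% + 0.0897 × 7.1816% + 0.2279 × 6.9378% = 7.4116%.

7.41%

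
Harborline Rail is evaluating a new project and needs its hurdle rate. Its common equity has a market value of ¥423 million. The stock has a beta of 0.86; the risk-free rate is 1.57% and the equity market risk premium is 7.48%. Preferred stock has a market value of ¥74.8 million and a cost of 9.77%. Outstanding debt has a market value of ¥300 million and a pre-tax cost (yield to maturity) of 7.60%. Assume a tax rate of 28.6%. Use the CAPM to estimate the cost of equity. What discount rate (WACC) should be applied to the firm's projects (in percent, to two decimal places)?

7.20%

Cost of equity via CAPM: Re = 1.57% + 0.86 × 7.48% = 8.0028%.
Total capital V = 423 + 74.8 + 300 = 797.8.
Equity: weight = 423/797.8 = 0.5302; cost = 8.0028%.
Preferred: weight = 74.8/797.8 = 0.0938; cost = 9.77%.
Debt: weight = 300/797.8 = 0.3760; after-tax cost = 7.6% × (1 − 28.6%) = 5.4264%.
WACC = 0.5302 × 8.0028% + 0.0938 × 9.7700% + 0.3760 × 5.4264% = 7.1997%.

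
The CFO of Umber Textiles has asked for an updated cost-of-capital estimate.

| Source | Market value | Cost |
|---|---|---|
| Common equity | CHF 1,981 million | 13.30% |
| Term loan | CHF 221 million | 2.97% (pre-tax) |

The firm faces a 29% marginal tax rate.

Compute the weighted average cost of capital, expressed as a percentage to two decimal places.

12.18%

Total capital V = 1981 + 221 = 2202.
Equity: weight = 1981/2202 = 0.8996; cost = 13.3%.
Term loan: weight = 221/2202 = 0.1004; after-tax cost = 2.97% × (1 − 29%) = 2.1087%.
WACC = 0.8996 × 13.3000% + 0.1004 × 2.1087% = 12.1768%.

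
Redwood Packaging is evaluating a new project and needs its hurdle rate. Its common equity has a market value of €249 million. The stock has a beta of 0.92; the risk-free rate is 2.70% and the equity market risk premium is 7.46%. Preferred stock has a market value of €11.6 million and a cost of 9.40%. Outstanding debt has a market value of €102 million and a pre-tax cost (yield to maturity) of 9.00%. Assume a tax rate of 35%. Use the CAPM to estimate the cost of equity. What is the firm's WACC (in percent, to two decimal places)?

8.51%

Cost of equity via CAPM: Re = 2.7% + 0.92 × 7.46% = 9.5632%.
Total capital V = 249 + 11.6 + 102 = 362.6.
Equity: weight = 249/362.6 = 0.6867; cost = 9.5632%.
Preferred: weight = 11.6/362.6 = 0.0320; cost = 9.4%.
Debt: weight = 102/362.6 = 0.2813; after-tax cost = 9% × (1 − 35%) = 5.8500%.
WACC = 0.6867 × 9.5632% + 0.0320 × 9.4000% + 0.2813 × 5.8500% = 8.5134%.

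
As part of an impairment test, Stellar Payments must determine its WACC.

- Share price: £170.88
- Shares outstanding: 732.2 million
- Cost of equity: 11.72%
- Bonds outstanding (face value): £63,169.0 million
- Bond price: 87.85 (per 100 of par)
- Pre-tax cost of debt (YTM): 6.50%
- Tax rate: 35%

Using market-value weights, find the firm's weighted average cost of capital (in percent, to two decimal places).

9.42%

Market value of equity E = 170.88 × 732.2m = 125118.336m. Market value of debt D = 63169m × 87.85/100 = 55493.9665m.
Total capital V = 125118.336 + 55493.9665 = 180612.3025.
Equity: weight = 125118.336/180612.3025 = 0.6927; cost = 11.72%.
Bonds outstanding: weight = 55493.9665/180612.3025 = 0.3073; after-tax cost = 6.5% × (1 − 35%) = 4.2250%.
WACC = 0.6927 × 11.7200% + 0.3073 × 4.2250% = 9.4171%.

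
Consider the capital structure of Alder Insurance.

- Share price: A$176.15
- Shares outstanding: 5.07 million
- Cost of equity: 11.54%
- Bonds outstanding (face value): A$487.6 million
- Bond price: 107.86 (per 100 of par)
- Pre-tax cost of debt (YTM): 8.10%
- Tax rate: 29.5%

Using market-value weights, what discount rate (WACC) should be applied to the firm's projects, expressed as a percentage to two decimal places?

Market value of equity E = 176.15 × 5.07m = 893.0805m. Market value of debt D = 487.6m × 107.86/100 = 525.92536m.
Total capital V = 893.0805 + 525.92536 = 1419.00586.
Equity: weight = 893.0805/1419.00586 = 0.6294; cost = 11.54%.
Bonds outstanding: weight = 525.92536/1419.00586 = 0.3706; after-tax cost = 8.1% × (1 − 29.5%) = 5.7105%.
WACC = 0.6294 × 11.5400% + 0.3706 × 5.7105% = 9.3794%.

9.38%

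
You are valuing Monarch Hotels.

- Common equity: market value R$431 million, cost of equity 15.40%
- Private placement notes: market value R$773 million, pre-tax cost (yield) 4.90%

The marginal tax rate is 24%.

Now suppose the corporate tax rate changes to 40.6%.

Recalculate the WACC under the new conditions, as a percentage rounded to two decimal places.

7.38%

After the change:
Total capital V = 431 + 773 = 1204.
Equity: weight = 431/1204 = 0.3580; cost = 15.4%.
Private placement notes: weight = 773/1204 = 0.6420; after-tax cost = 4.9% × (1 − 40.6%) = 2.9106%.
WACC = 0.3580 × 15.4000% + 0.6420 × 2.9106% = 7.3815%.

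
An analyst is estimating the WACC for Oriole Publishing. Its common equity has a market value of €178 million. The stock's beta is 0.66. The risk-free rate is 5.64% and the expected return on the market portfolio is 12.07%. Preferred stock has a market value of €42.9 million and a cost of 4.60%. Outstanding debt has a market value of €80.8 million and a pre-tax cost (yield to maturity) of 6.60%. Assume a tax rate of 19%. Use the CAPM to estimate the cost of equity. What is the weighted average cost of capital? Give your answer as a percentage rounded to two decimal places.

Market risk premium = 12.07% − 5.64% = 6.43%.
Cost of equity via CAPM: Re = 5.64% + 0.66 × 6.43% = 9.8838%.
Total capital V = 178 + 42.9 + 80.8 = 301.7.
Equity: weight = 178/301.7 = 0.5900; cost = 9.8838%.
Preferred: weight = 42.9/301.7 = 0.1422; cost = 4.6%.
Debt: weight = 80.8/301.7 = 0.2678; after-tax cost = 6.6% × (1 − 19%) = 5.3460%.
WACC = 0.5900 × 9.8838% + 0.1422 × 4.6000% + 0.2678 × 5.3460% = 7.9172%.

7.92%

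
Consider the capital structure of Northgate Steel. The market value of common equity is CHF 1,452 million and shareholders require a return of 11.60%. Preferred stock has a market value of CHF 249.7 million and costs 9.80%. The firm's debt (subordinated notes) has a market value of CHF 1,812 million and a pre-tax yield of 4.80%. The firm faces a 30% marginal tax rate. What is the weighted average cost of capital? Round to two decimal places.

Total capital V = 1452 + 249.7 + 1812 = 3513.7.
Equity: weight = 1452/3513.7 = 0.4132; cost = 11.6%.
Preferred: weight = 249.7/3513.7 = 0.0711; cost = 9.8%.
Subordinated notes: weight = 1812/3513.7 = 0.5157; after-tax cost = 4.8% × (1 − 30%) = 3.3600%.
WACC = 0.4132 × 11.6000% + 0.0711 × 9.8000% + 0.5157 × 3.3600% = 7.2228%.

7.22%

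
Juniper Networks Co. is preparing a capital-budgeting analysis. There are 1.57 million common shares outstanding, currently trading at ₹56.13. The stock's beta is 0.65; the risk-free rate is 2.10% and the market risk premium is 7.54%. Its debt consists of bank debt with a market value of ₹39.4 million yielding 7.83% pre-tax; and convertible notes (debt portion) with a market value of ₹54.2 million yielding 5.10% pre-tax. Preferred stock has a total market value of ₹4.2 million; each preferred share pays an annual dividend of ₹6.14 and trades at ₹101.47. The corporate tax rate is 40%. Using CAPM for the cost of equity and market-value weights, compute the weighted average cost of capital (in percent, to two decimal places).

Cost of equity via CAPM: Re = 2.1% + 0.65 × 7.54% = 7.0010%.
Cost of preferred: Rp = 6.14 / 101.47 = 6.0510%.
Market value of equity E = 56.13 × 1.57m = 88.1241m.
Total capital V = 88.1241 + 4.2 + 39.4 + 54.2 = 185.9241.
Equity: weight = 88.1241/185.9241 = 0.4740; cost = 7.001%.
Preferred: weight = 4.2/185.9241 = 0.0226; cost = 6.051%.
Bank debt: weight = 39.4/185.9241 = 0.2119; after-tax cost = 7.83% × (1 − 40%) = 4.6980%.
Convertible notes (debt portion): weight = 54.2/185.9241 = 0.2915; after-tax cost = 5.1% × (1 − 40%) = 3.0600%.
WACC = 0.4740 × 7.0010% + 0.0226 × 6.0510% + 0.2119 × 4.6980% + 0.2915 × 3.0600% = 5.3426%.

5.34%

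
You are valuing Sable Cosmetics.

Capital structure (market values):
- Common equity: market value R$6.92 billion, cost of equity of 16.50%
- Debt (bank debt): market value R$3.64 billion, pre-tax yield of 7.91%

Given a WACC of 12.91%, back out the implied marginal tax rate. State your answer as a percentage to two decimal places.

23.07%

Total capital V = 6.92 + 3.64 = 10.56.
Equity weight = 6.92/10.56 = 0.6553.
Bank debt weight = 3.64/10.56 = 0.3447.
Equity contribution = 0.6553 × 16.5% = 10.8125%.
Debt contribution must be 12.91% − 10.8125% = 2.0975%.
0.3447 × 7.91% × (1 − T) = 2.0975%  ⇒  (1 − T) = 0.7693.
T = 23.0714%.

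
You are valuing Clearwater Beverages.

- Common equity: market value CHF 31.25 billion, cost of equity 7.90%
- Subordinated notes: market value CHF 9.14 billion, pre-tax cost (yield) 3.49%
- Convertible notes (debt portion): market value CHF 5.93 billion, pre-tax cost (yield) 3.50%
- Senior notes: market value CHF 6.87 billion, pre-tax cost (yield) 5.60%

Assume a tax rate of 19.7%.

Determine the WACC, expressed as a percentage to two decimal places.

Total capital V = 31.25 + 9.14 + 5.93 + 6.87 = 53.19.
Equity: weight = 31.25/53.19 = 0.5875; cost = 7.9%.
Subordinated notes: weight = 9.14/53.19 = 0.1718; after-tax cost = 3.49% × (1 − 19.7%) = 2.8025%.
Convertible notes (debt portion): weight = 5.93/53.19 = 0.1115; after-tax cost = 3.5% × (1 − 19.7%) = 2.8105%.
Senior notes: weight = 6.87/53.19 = 0.1292; after-tax cost = 5.6% × (1 − 19.7%) = 4.4968%.
WACC = 0.5875 × 7.9000% + 0.1718 × 2.8025% + 0.1115 × 2.8105% + 0.1292 × 4.4968% = 6.0171%.

6.02%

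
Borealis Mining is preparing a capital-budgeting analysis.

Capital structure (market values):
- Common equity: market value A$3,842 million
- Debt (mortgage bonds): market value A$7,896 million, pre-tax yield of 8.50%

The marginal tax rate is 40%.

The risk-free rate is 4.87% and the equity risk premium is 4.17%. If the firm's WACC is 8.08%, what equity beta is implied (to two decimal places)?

2.24

Total capital V = 3842 + 7896 = 11738.
Equity weight = 3842/11738 = 0.3273.
Mortgage bonds weight = 7896/11738 = 0.6727.
Debt contribution = 0.6727 × 8.5% × (1 − 40%) = 3.4307%.
Required equity contribution = 8.08% − 3.4307% = 4.6493%  ⇒  Re = 14.2044%.
CAPM: 14.2044% = 4.87% + β × 4.17%  ⇒  β = 2.2385.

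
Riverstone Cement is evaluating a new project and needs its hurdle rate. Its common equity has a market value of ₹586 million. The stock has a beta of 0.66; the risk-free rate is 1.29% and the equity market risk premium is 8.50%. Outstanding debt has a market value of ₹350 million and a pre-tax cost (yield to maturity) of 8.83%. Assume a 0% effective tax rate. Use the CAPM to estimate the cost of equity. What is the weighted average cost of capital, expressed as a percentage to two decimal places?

7.62%

Cost of equity via CAPM: Re = 1.29% + 0.66 × 8.5% = 6.9000%.
Total capital V = 586 + 350 = 936.
Equity: weight = 586/936 = 0.6261; cost = 6.9%.
Debt: weight = 350/936 = 0.3739; after-tax cost = 8.83% × (1 − 0%) = 8.8300%.
WACC = 0.6261 × 6.9000% + 0.3739 × 8.8300% = 7.6217%.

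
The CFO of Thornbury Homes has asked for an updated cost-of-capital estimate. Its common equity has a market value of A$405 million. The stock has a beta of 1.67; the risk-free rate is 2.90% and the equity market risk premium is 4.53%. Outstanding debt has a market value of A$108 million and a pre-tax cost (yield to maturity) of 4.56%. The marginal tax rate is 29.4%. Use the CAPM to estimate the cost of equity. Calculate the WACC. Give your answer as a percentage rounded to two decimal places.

8.94%

Cost of equity via CAPM: Re = 2.9% + 1.67 × 4.53% = 10.4651%.
Total capital V = 405 + 108 = 513.
Equity: weight = 405/513 = 0.7895; cost = 10.4651%.
Debt: weight = 108/513 = 0.2105; after-tax cost = 4.56% × (1 − 29.4%) = 3.2194%.
WACC = 0.7895 × 10.4651% + 0.2105 × 3.2194% = 8.9397%.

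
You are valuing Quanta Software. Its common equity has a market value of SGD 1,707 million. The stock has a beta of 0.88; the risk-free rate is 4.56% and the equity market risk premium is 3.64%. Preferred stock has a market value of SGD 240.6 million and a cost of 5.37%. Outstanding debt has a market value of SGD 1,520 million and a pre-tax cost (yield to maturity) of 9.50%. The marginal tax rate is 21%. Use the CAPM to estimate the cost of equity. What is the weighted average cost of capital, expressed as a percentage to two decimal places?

7.48%

Cost of equity via CAPM: Re = 4.56% + 0.88 × 3.64% = 7.7632%.
Total capital V = 1707 + 240.6 + 1520 = 3467.6.
Equity: weight = 1707/3467.6 = 0.4923; cost = 7.7632%.
Preferred: weight = 240.6/3467.6 = 0.0694; cost = 5.37%.
Debt: weight = 1520/3467.6 = 0.4383; after-tax cost = 9.5% × (1 − 21%) = 7.5050%.
WACC = 0.4923 × 7.7632% + 0.0694 × 5.3700% + 0.4383 × 7.5050% = 7.4840%.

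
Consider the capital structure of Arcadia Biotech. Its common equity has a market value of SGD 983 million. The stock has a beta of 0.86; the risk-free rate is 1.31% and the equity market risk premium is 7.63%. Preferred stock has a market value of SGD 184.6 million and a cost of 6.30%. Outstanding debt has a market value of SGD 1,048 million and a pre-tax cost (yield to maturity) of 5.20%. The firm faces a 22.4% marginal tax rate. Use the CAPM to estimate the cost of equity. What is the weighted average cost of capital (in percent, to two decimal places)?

5.93%

Cost of equity via CAPM: Re = 1.31% + 0.86 × 7.63% = 7.8718%.
Total capital V = 983 + 184.6 + 1048 = 2215.6.
Equity: weight = 983/2215.6 = 0.4437; cost = 7.8718%.
Preferred: weight = 184.6/2215.6 = 0.0833; cost = 6.3%.
Debt: weight = 1048/2215.6 = 0.4730; after-tax cost = 5.2% × (1 − 22.4%) = 4.0352%.
WACC = 0.4437 × 7.8718% + 0.0833 × 6.3000% + 0.4730 × 4.0352% = 5.9261%.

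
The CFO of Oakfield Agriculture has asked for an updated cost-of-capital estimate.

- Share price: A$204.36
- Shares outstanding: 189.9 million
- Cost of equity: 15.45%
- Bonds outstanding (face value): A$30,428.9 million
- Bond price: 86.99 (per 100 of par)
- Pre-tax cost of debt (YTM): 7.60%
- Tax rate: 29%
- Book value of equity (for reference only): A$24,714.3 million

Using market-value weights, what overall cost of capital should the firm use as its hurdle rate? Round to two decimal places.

11.37%

Market value of equity E = 204.36 × 189.9m = 38807.964m. Market value of debt D = 30428.9m × 86.99/100 = 26470.10011m.
Total capital V = 38807.964 + 26470.10011 = 65278.06411.
Equity: weight = 38807.964/65278.06411 = 0.5945; cost = 15.45%.
Bonds outstanding: weight = 26470.10011/65278.06411 = 0.4055; after-tax cost = 7.6% × (1 − 29%) = 5.3960%.
WACC = 0.5945 × 15.4500% + 0.4055 × 5.3960% = 11.3731%.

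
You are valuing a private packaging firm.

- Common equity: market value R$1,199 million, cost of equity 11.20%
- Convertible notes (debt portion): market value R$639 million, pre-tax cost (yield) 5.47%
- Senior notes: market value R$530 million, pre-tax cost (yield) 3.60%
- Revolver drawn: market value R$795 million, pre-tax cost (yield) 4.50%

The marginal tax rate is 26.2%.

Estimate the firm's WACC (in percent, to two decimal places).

Total capital V = 1199 + 639 + 530 + 795 = 3163.
Equity: weight = 1199/3163 = 0.3791; cost = 11.2%.
Convertible notes (debt portion): weight = 639/3163 = 0.2020; after-tax cost = 5.47% × (1 − 26.2%) = 4.0369%.
Senior notes: weight = 530/3163 = 0.1676; after-tax cost = 3.6% × (1 − 26.2%) = 2.6568%.
Revolver drawn: weight = 795/3163 = 0.2513; after-tax cost = 4.5% × (1 − 26.2%) = 3.3210%.
WACC = 0.3791 × 11.2000% + 0.2020 × 4.0369% + 0.1676 × 2.6568% + 0.2513 × 3.3210% = 6.3410%.

6.34%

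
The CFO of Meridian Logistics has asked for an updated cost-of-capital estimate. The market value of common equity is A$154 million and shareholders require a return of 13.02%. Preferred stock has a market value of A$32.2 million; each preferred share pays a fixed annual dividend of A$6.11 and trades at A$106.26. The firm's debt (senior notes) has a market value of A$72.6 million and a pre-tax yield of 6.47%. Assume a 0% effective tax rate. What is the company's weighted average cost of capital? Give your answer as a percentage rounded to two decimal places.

10.28%

Cost of preferred: Rp = 6.11 / 106.26 = 5.7500%.
Total capital V = 154 + 32.2 + 72.6 = 258.8.
Equity: weight = 154/258.8 = 0.5951; cost = 13.02%.
Preferred: weight = 32.2/258.8 = 0.1244; cost = 5.75%.
Senior notes: weight = 72.6/258.8 = 0.2805; after-tax cost = 6.47% × (1 − 0%) = 6.4700%.
WACC = 0.5951 × 13.0200% + 0.1244 × 5.7500% + 0.2805 × 6.4700% = 10.2780%.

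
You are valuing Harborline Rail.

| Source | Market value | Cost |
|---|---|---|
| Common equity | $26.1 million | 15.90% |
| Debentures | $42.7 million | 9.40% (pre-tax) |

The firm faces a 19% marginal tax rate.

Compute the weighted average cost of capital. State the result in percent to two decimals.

Total capital V = 26.1 + 42.7 = 68.8.
Equity: weight = 26.1/68.8 = 0.3794; cost = 15.9%.
Debentures: weight = 42.7/68.8 = 0.6206; after-tax cost = 9.4% × (1 − 19%) = 7.6140%.
WACC = 0.3794 × 15.9000% + 0.6206 × 7.6140% = 10.7574%.

10.76%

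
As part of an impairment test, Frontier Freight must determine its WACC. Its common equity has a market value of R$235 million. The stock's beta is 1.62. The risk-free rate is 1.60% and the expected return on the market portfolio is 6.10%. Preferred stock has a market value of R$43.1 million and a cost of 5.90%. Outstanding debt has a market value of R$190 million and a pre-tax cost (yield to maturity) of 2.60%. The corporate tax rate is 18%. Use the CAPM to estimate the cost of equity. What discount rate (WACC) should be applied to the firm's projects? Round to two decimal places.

Market risk premium = 6.1% − 1.6% = 4.5%.
Cost of equity via CAPM: Re = 1.6% + 1.62 × 4.5% = 8.8900%.
Total capital V = 235 + 43.1 + 190 = 468.1.
Equity: weight = 235/468.1 = 0.5020; cost = 8.89%.
Preferred: weight = 43.1/468.1 = 0.0921; cost = 5.9%.
Debt: weight = 190/468.1 = 0.4059; after-tax cost = 2.6% × (1 − 18%) = 2.1320%.
WACC = 0.5020 × 8.8900% + 0.0921 × 5.9000% + 0.4059 × 2.1320% = 5.8717%.

5.87%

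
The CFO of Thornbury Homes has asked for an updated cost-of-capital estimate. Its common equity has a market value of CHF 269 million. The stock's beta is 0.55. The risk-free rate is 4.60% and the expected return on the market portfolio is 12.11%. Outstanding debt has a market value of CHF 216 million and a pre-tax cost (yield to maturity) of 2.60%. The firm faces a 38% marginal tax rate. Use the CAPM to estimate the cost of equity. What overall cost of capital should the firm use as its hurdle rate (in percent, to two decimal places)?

Market risk premium = 12.11% − 4.6% = 7.51%.
Cost of equity via CAPM: Re = 4.6% + 0.55 × 7.51% = 8.7305%.
Total capital V = 269 + 216 = 485.
Equity: weight = 269/485 = 0.5546; cost = 8.7305%.
Debt: weight = 216/485 = 0.4454; after-tax cost = 2.6% × (1 − 38%) = 1.6120%.
WACC = 0.5546 × 8.7305% + 0.4454 × 1.6120% = 5.5602%.

5.56%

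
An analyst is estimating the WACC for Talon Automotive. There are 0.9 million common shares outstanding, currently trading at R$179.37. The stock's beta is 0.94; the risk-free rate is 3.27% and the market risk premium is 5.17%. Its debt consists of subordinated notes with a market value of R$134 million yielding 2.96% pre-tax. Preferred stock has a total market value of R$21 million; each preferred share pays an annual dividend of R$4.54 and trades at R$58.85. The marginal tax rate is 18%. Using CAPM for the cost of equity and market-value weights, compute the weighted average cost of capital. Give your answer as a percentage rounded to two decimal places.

5.69%

Cost of equity via CAPM: Re = 3.27% + 0.94 × 5.17% = 8.1298%.
Cost of preferred: Rp = 4.54 / 58.85 = 7.7145%.
Market value of equity E = 179.37 × 0.9m = 161.433m.
Total capital V = 161.433 + 21 + 134 = 316.433.
Equity: weight = 161.433/316.433 = 0.5102; cost = 8.1298%.
Preferred: weight = 21/316.433 = 0.0664; cost = 7.7145%.
Subordinated notes: weight = 134/316.433 = 0.4235; after-tax cost = 2.96% × (1 − 18%) = 2.4272%.
WACC = 0.5102 × 8.1298% + 0.0664 × 7.7145% + 0.4235 × 2.4272% = 5.6874%.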